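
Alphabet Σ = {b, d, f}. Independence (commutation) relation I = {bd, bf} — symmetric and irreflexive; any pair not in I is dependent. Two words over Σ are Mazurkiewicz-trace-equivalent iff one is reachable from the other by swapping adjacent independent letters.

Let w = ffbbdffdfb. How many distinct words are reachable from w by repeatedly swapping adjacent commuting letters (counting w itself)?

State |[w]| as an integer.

#0=f has no predecessor
#1=f depends on [0:f]
#2=b has no predecessor
#3=b depends on [2:b]
#4=d depends on [1:f]
#5=f depends on [4:d]
#6=f depends on [5:f]
#7=d depends on [6:f]
#8=f depends on [7:d]
#9=b depends on [3:b]
sources: [0:f, 2:b]
N(rest) = Σ N(rest − s) over sources s of rest; N(one piece) = 1:
  size 1 → [8]=1  [9]=1
  size 2 → [3,9]=1  [7,8]=1  [8,9]=2
  size 3 → [2,3,9]=1  [3,8,9]=3  [6,7,8]=1  [7,8,9]=3
  size 4 → [2,3,8,9]=4  [3,7,8,9]=6  [5,6,7,8]=1  [6,7,8,9]=4
  size 5 → [2,3,7,8,9]=10  [3,6,7,8,9]=10  [4,5,6,7,8]=1  [5,6,7,8,9]=5
  size 6 → [1,4,5,6,7,8]=1  [2,3,6,7,8,9]=20  [3,5,6,7,8,9]=15  [4,5,6,7,8,9]=6
  size 7 → [0,1,4,5,6,7,8]=1  [1,4,5,6,7,8,9]=7  [2,3,5,6,7,8,9]=35  [3,4,5,6,7,8,9]=21
  size 8 → [0,1,4,5,6,7,8,9]=8  [1,3,4,5,6,7,8,9]=28  [2,3,4,5,6,7,8,9]=56
  first=0(f) contributes 84
  first=2(b) contributes 36
|[w]| = 120

120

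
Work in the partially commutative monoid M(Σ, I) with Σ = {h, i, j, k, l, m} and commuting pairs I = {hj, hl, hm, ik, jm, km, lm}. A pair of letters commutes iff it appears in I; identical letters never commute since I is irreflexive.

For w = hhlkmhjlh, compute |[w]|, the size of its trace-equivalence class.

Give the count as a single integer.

piece 0:h — minimal
piece 1:h rests on {0:h}
piece 2:l — minimal
piece 3:k rests on {1:h, 2:l}
piece 4:m — minimal
piece 5:h rests on {3:k}
piece 6:j rests on {3:k}
piece 7:l rests on {6:j}
piece 8:h rests on {5:h}
minimal pieces: {0:h, 2:l, 4:m}
ways to finish when only these pieces remain (= sum over removing one remaining piece with nothing left below it):
  1 left: {4}→1  {7}→1  {8}→1
  2 left: {4,7}→2  {4,8}→2  {5,8}→1  {6,7}→1  {7,8}→2
  3 left: {4,5,8}→3  {4,6,7}→3  {4,7,8}→6  {5,7,8}→3  {6,7,8}→3
  4 left: {4,5,7,8}→12  {4,6,7,8}→12  {5,6,7,8}→6
  5 left: {3,5,6,7,8}→6  {4,5,6,7,8}→30
  6 left: {1,3,5,6,7,8}→6  {2,3,5,6,7,8}→6  {3,4,5,6,7,8}→36
  7 left: {0,1,3,5,6,7,8}→6  {1,2,3,5,6,7,8}→12  {1,3,4,5,6,7,8}→42  {2,3,4,5,6,7,8}→42
  placing 0:h first → 96 extensions
  placing 2:l first → 48 extensions
  placing 4:m first → 18 extensions
total linear extensions = 162

162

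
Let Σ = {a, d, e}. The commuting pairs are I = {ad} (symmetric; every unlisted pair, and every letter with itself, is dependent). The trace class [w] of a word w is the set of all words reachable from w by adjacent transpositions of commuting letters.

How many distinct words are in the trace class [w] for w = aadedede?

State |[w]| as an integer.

3

#0=a has no predecessor
#1=a depends on [0:a]
#2=d has no predecessor
#3=e depends on [1:a, 2:d]
#4=d depends on [3:e]
#5=e depends on [4:d]
#6=d depends on [5:e]
#7=e depends on [6:d]
sources: [0:a, 2:d]
N(rest) = Σ N(rest − s) over sources s of rest; N(one piece) = 1:
  size 1 → [7]=1
  size 2 → [6,7]=1
  size 3 → [5,6,7]=1
  size 4 → [4,5,6,7]=1
  size 5 → [3,4,5,6,7]=1
  size 6 → [1,3,4,5,6,7]=1  [2,3,4,5,6,7]=1
  first=0(a) contributes 2
  first=2(d) contributes 1
|[w]| = 3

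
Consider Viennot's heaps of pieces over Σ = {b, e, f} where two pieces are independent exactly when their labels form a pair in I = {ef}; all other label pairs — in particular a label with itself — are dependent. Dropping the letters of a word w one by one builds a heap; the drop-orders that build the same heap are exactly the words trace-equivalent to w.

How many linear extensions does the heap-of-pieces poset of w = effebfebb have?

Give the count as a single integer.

#0=e has no predecessor
#1=f has no predecessor
#2=f depends on [1:f]
#3=e depends on [0:e]
#4=b depends on [2:f, 3:e]
#5=f depends on [4:b]
#6=e depends on [4:b]
#7=b depends on [5:f, 6:e]
#8=b depends on [7:b]
sources: [0:e, 1:f]
N(rest) = Σ N(rest − s) over sources s of rest; N(one piece) = 1:
  size 1 → [8]=1
  size 2 → [7,8]=1
  size 3 → [5,7,8]=1  [6,7,8]=1
  size 4 → [5,6,7,8]=2
  size 5 → [4,5,6,7,8]=2
  size 6 → [2,4,5,6,7,8]=2  [3,4,5,6,7,8]=2
  size 7 → [0,3,4,5,6,7,8]=2  [1,2,4,5,6,7,8]=2  [2,3,4,5,6,7,8]=4
  first=0(e) contributes 6
  first=1(f) contributes 6
|[w]| = 12

12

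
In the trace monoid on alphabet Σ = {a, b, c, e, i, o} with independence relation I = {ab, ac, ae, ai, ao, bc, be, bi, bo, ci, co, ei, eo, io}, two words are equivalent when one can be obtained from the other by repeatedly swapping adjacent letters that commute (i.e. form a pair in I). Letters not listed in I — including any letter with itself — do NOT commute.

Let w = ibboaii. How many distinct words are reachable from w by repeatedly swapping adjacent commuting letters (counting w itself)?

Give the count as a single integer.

420

piece 0:i — minimal
piece 1:b — minimal
piece 2:b rests on {1:b}
piece 3:o — minimal
piece 4:a — minimal
piece 5:i rests on {0:i}
piece 6:i rests on {5:i}
minimal pieces: {0:i, 1:b, 3:o, 4:a}
ways to finish when only these pieces remain (= sum over removing one remaining piece with nothing left below it):
  1 left: {2}→1  {3}→1  {4}→1  {6}→1
  2 left: {1,2}→1  {2,3}→2  {2,4}→2  {2,6}→2  {3,4}→2  {3,6}→2  {4,6}→2  {5,6}→1
  3 left: {0,5,6}→1  {1,2,3}→3  {1,2,4}→3  {1,2,6}→3  {2,3,4}→6  {2,3,6}→6  {2,4,6}→6  {2,5,6}→3  {3,4,6}→6  {3,5,6}→3  {4,5,6}→3
  4 left: {0,2,5,6}→4  {0,3,5,6}→4  {0,4,5,6}→4  {1,2,3,4}→12  {1,2,3,6}→12  {1,2,4,6}→12  {1,2,5,6}→6  {2,3,4,6}→24  {2,3,5,6}→12  {2,4,5,6}→12  {3,4,5,6}→12
  5 left: {0,1,2,5,6}→10  {0,2,3,5,6}→20  {0,2,4,5,6}→20  {0,3,4,5,6}→20  {1,2,3,4,6}→60  {1,2,3,5,6}→30  {1,2,4,5,6}→30  {2,3,4,5,6}→60
  placing 0:i first → 180 extensions
  placing 1:b first → 120 extensions
  placing 3:o first → 60 extensions
  placing 4:a first → 60 extensions
total linear extensions = 420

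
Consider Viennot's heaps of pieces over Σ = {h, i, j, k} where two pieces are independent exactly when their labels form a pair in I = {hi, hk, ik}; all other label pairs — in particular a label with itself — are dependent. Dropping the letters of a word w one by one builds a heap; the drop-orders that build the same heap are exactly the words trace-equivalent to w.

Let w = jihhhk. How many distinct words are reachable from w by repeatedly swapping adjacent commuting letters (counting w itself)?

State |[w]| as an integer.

0(j) covers ∅
1(i) covers 0:j
2(h) covers 0:j
3(h) covers 2:h
4(h) covers 3:h
5(k) covers 0:j
floor of heap: 0:j
completions by unplaced set U, small U first (add the entries for U minus each lowest piece of U):
  |U|=1: {1}:1  {4}:1  {5}:1
  |U|=2: {1,4}:2  {1,5}:2  {3,4}:1  {4,5}:2
  |U|=3: {1,3,4}:3  {1,4,5}:6  {2,3,4}:1  {3,4,5}:3
  |U|=4: {1,2,3,4}:4  {1,3,4,5}:12  {2,3,4,5}:4
  start at 0(j): 20

20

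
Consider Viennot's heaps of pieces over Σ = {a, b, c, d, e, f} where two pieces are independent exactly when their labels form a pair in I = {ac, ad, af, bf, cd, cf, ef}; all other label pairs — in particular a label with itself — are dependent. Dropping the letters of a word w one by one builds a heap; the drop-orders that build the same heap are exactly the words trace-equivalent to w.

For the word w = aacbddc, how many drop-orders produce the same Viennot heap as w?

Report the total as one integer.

0(a) covers ∅
1(a) covers 0:a
2(c) covers ∅
3(b) covers 1:a, 2:c
4(d) covers 3:b
5(d) covers 4:d
6(c) covers 3:b
floor of heap: 0:a, 2:c
completions by unplaced set U, small U first (add the entries for U minus each lowest piece of U):
  |U|=1: {5}:1  {6}:1
  |U|=2: {4,5}:1  {5,6}:2
  |U|=3: {4,5,6}:3
  |U|=4: {3,4,5,6}:3
  |U|=5: {1,3,4,5,6}:3  {2,3,4,5,6}:3
  start at 0(a): 6
  start at 2(c): 3
sum over floor = 9

9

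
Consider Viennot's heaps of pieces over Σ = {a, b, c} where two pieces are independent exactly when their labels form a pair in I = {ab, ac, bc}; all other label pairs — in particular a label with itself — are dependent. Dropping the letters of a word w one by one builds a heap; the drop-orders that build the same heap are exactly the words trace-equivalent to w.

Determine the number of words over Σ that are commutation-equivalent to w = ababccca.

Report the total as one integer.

560

piece 0:a — minimal
piece 1:b — minimal
piece 2:a rests on {0:a}
piece 3:b rests on {1:b}
piece 4:c — minimal
piece 5:c rests on {4:c}
piece 6:c rests on {5:c}
piece 7:a rests on {2:a}
minimal pieces: {0:a, 1:b, 4:c}
ways to finish when only these pieces remain (= sum over removing one remaining piece with nothing left below it):
  1 left: {3}→1  {6}→1  {7}→1
  2 left: {1,3}→1  {2,7}→1  {3,6}→2  {3,7}→2  {5,6}→1  {6,7}→2
  3 left: {0,2,7}→1  {1,3,6}→3  {1,3,7}→3  {2,3,7}→3  {2,6,7}→3  {3,5,6}→3  {3,6,7}→6  {4,5,6}→1  {5,6,7}→3
  4 left: {0,2,3,7}→4  {0,2,6,7}→4  {1,2,3,7}→6  {1,3,5,6}→6  {1,3,6,7}→12  {2,3,6,7}→12  {2,5,6,7}→6  {3,4,5,6}→4  {3,5,6,7}→12  {4,5,6,7}→4
  5 left: {0,1,2,3,7}→10  {0,2,3,6,7}→20  {0,2,5,6,7}→10  {1,2,3,6,7}→30  {1,3,4,5,6}→10  {1,3,5,6,7}→30  {2,3,5,6,7}→30  {2,4,5,6,7}→10  {3,4,5,6,7}→20
  6 left: {0,1,2,3,6,7}→60  {0,2,3,5,6,7}→60  {0,2,4,5,6,7}→20  {1,2,3,5,6,7}→90  {1,3,4,5,6,7}→60  {2,3,4,5,6,7}→60
  placing 0:a first → 210 extensions
  placing 1:b first → 140 extensions
  placing 4:c first → 210 extensions
total linear extensions = 560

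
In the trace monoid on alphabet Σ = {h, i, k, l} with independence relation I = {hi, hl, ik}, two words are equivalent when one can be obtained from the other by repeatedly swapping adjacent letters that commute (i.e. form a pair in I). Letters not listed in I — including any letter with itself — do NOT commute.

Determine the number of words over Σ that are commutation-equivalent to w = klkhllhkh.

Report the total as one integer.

drop 0:k onto floor
drop 1:l onto {0:k}
drop 2:k onto {1:l}
drop 3:h onto {2:k}
drop 4:l onto {2:k}
drop 5:l onto {4:l}
drop 6:h onto {3:h}
drop 7:k onto {5:l, 6:h}
drop 8:h onto {7:k}
ground layer = {0:k}
drop-orders for the pieces not yet dropped (sum over which currently-grounded one goes next):
  1 to go: {8} 1
  2 to go: {7,8} 1
  3 to go: {5,7,8} 1  {6,7,8} 1
  4 to go: {3,6,7,8} 1  {4,5,7,8} 1  {5,6,7,8} 2
  5 to go: {3,5,6,7,8} 3  {4,5,6,7,8} 3
  6 to go: {3,4,5,6,7,8} 6
  7 to go: {2,3,4,5,6,7,8} 6
  if 0:k drops first: 6 orders

6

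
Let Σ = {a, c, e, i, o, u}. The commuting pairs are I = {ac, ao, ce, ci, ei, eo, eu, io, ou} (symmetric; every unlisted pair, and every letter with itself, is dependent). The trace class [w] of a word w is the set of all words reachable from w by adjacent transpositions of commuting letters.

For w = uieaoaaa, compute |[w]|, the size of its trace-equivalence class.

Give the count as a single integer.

24

#0=u has no predecessor
#1=i depends on [0:u]
#2=e has no predecessor
#3=a depends on [1:i, 2:e]
#4=o has no predecessor
#5=a depends on [3:a]
#6=a depends on [5:a]
#7=a depends on [6:a]
sources: [0:u, 2:e, 4:o]
N(rest) = Σ N(rest − s) over sources s of rest; N(one piece) = 1:
  size 1 → [4]=1  [7]=1
  size 2 → [4,7]=2  [6,7]=1
  size 3 → [4,6,7]=3  [5,6,7]=1
  size 4 → [3,5,6,7]=1  [4,5,6,7]=4
  size 5 → [1,3,5,6,7]=1  [2,3,5,6,7]=1  [3,4,5,6,7]=5
  size 6 → [0,1,3,5,6,7]=1  [1,2,3,5,6,7]=2  [1,3,4,5,6,7]=6  [2,3,4,5,6,7]=6
  first=0(u) contributes 14
  first=2(e) contributes 7
  first=4(o) contributes 3
|[w]| = 24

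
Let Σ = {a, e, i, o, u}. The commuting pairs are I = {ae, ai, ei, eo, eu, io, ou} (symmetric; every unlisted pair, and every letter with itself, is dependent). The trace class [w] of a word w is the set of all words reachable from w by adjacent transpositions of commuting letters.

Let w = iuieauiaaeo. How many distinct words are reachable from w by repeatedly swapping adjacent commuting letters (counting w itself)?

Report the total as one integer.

piece 0:i — minimal
piece 1:u rests on {0:i}
piece 2:i rests on {1:u}
piece 3:e — minimal
piece 4:a rests on {1:u}
piece 5:u rests on {2:i, 4:a}
piece 6:i rests on {5:u}
piece 7:a rests on {5:u}
piece 8:a rests on {7:a}
piece 9:e rests on {3:e}
piece 10:o rests on {8:a}
minimal pieces: {0:i, 3:e}
ways to finish when only these pieces remain (= sum over removing one remaining piece with nothing left below it):
  1 left: {6}→1  {9}→1  {10}→1
  2 left: {3,9}→1  {6,9}→2  {6,10}→2  {8,10}→1  {9,10}→2
  3 left: {3,6,9}→3  {3,9,10}→3  {6,8,10}→3  {6,9,10}→6  {7,8,10}→1  {8,9,10}→3
  4 left: {3,6,9,10}→12  {3,8,9,10}→6  {6,7,8,10}→4  {6,8,9,10}→12  {7,8,9,10}→4
  5 left: {3,6,8,9,10}→30  {3,7,8,9,10}→10  {5,6,7,8,10}→4  {6,7,8,9,10}→20
  6 left: {2,5,6,7,8,10}→4  {3,6,7,8,9,10}→60  {4,5,6,7,8,10}→4  {5,6,7,8,9,10}→24
  7 left: {2,4,5,6,7,8,10}→8  {2,5,6,7,8,9,10}→28  {3,5,6,7,8,9,10}→84  {4,5,6,7,8,9,10}→28
  8 left: {1,2,4,5,6,7,8,10}→8  {2,3,5,6,7,8,9,10}→112  {2,4,5,6,7,8,9,10}→64  {3,4,5,6,7,8,9,10}→112
  9 left: {0,1,2,4,5,6,7,8,10}→8  {1,2,4,5,6,7,8,9,10}→72  {2,3,4,5,6,7,8,9,10}→288
  placing 0:i first → 360 extensions
  placing 3:e first → 80 extensions
total linear extensions = 440

440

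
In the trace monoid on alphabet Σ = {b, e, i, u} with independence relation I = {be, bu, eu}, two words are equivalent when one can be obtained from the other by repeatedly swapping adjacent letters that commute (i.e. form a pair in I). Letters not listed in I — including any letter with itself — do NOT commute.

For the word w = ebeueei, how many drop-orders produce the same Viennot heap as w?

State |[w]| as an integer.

30

drop 0:e onto floor
drop 1:b onto floor
drop 2:e onto {0:e}
drop 3:u onto floor
drop 4:e onto {2:e}
drop 5:e onto {4:e}
drop 6:i onto {1:b, 3:u, 5:e}
ground layer = {0:e, 1:b, 3:u}
drop-orders for the pieces not yet dropped (sum over which currently-grounded one goes next):
  1 to go: {6} 1
  2 to go: {1,6} 1  {3,6} 1  {5,6} 1
  3 to go: {1,3,6} 2  {1,5,6} 2  {3,5,6} 2  {4,5,6} 1
  4 to go: {1,3,5,6} 6  {1,4,5,6} 3  {2,4,5,6} 1  {3,4,5,6} 3
  5 to go: {0,2,4,5,6} 1  {1,2,4,5,6} 4  {1,3,4,5,6} 12  {2,3,4,5,6} 4
  if 0:e drops first: 20 orders
  if 1:b drops first: 5 orders
  if 3:u drops first: 5 orders
heap linearizations: 30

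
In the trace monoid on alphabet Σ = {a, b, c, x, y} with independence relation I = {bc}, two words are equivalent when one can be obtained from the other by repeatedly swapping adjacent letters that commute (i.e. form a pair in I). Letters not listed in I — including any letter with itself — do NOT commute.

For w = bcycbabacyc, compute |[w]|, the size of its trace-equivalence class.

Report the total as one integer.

4

piece 0:b — minimal
piece 1:c — minimal
piece 2:y rests on {0:b, 1:c}
piece 3:c rests on {2:y}
piece 4:b rests on {2:y}
piece 5:a rests on {3:c, 4:b}
piece 6:b rests on {5:a}
piece 7:a rests on {6:b}
piece 8:c rests on {7:a}
piece 9:y rests on {8:c}
piece 10:c rests on {9:y}
minimal pieces: {0:b, 1:c}
ways to finish when only these pieces remain (= sum over removing one remaining piece with nothing left below it):
  1 left: {10}→1
  2 left: {9,10}→1
  3 left: {8,9,10}→1
  4 left: {7,8,9,10}→1
  5 left: {6,7,8,9,10}→1
  6 left: {5,6,7,8,9,10}→1
  7 left: {3,5,6,7,8,9,10}→1  {4,5,6,7,8,9,10}→1
  8 left: {3,4,5,6,7,8,9,10}→2
  9 left: {2,3,4,5,6,7,8,9,10}→2
  placing 0:b first → 2 extensions
  placing 1:c first → 2 extensions
total linear extensions = 4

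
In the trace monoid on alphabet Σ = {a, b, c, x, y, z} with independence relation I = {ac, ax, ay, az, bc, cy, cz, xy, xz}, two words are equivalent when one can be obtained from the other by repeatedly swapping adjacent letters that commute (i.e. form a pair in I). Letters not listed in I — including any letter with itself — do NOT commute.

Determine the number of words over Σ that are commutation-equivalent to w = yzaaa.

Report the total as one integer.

0(y) covers ∅
1(z) covers 0:y
2(a) covers ∅
3(a) covers 2:a
4(a) covers 3:a
floor of heap: 0:y, 2:a
completions by unplaced set U, small U first (add the entries for U minus each lowest piece of U):
  |U|=1: {1}:1  {4}:1
  |U|=2: {0,1}:1  {1,4}:2  {3,4}:1
  |U|=3: {0,1,4}:3  {1,3,4}:3  {2,3,4}:1
  start at 0(y): 4
  start at 2(a): 6
sum over floor = 10

10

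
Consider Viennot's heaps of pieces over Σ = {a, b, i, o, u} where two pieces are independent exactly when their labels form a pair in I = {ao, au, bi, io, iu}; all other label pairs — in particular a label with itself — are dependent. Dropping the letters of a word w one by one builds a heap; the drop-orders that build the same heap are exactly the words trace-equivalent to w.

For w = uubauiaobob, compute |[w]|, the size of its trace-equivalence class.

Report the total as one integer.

10

0(u) covers ∅
1(u) covers 0:u
2(b) covers 1:u
3(a) covers 2:b
4(u) covers 2:b
5(i) covers 3:a
6(a) covers 5:i
7(o) covers 4:u
8(b) covers 6:a, 7:o
9(o) covers 8:b
10(b) covers 9:o
floor of heap: 0:u
completions by unplaced set U, small U first (add the entries for U minus each lowest piece of U):
  |U|=1: {10}:1
  |U|=2: {9,10}:1
  |U|=3: {8,9,10}:1
  |U|=4: {6,8,9,10}:1  {7,8,9,10}:1
  |U|=5: {4,7,8,9,10}:1  {5,6,8,9,10}:1  {6,7,8,9,10}:2
  |U|=6: {3,5,6,8,9,10}:1  {4,6,7,8,9,10}:3  {5,6,7,8,9,10}:3
  |U|=7: {3,5,6,7,8,9,10}:4  {4,5,6,7,8,9,10}:6
  |U|=8: {3,4,5,6,7,8,9,10}:10
  |U|=9: {2,3,4,5,6,7,8,9,10}:10
  start at 0(u): 10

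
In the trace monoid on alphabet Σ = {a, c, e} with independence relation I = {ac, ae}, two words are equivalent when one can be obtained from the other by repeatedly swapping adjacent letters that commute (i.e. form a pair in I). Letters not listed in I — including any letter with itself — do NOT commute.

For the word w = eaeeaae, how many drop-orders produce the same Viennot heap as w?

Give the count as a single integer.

35

0(e) covers ∅
1(a) covers ∅
2(e) covers 0:e
3(e) covers 2:e
4(a) covers 1:a
5(a) covers 4:a
6(e) covers 3:e
floor of heap: 0:e, 1:a
completions by unplaced set U, small U first (add the entries for U minus each lowest piece of U):
  |U|=1: {5}:1  {6}:1
  |U|=2: {3,6}:1  {4,5}:1  {5,6}:2
  |U|=3: {1,4,5}:1  {2,3,6}:1  {3,5,6}:3  {4,5,6}:3
  |U|=4: {0,2,3,6}:1  {1,4,5,6}:4  {2,3,5,6}:4  {3,4,5,6}:6
  |U|=5: {0,2,3,5,6}:5  {1,3,4,5,6}:10  {2,3,4,5,6}:10
  start at 0(e): 20
  start at 1(a): 15
sum over floor = 35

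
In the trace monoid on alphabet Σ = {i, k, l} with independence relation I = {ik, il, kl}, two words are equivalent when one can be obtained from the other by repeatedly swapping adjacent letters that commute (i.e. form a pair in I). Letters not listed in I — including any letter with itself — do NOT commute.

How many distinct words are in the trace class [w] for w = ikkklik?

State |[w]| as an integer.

#0=i has no predecessor
#1=k has no predecessor
#2=k depends on [1:k]
#3=k depends on [2:k]
#4=l has no predecessor
#5=i depends on [0:i]
#6=k depends on [3:k]
sources: [0:i, 1:k, 4:l]
N(rest) = Σ N(rest − s) over sources s of rest; N(one piece) = 1:
  size 1 → [4]=1  [5]=1  [6]=1
  size 2 → [0,5]=1  [3,6]=1  [4,5]=2  [4,6]=2  [5,6]=2
  size 3 → [0,4,5]=3  [0,5,6]=3  [2,3,6]=1  [3,4,6]=3  [3,5,6]=3  [4,5,6]=6
  size 4 → [0,3,5,6]=6  [0,4,5,6]=12  [1,2,3,6]=1  [2,3,4,6]=4  [2,3,5,6]=4  [3,4,5,6]=12
  size 5 → [0,2,3,5,6]=10  [0,3,4,5,6]=30  [1,2,3,4,6]=5  [1,2,3,5,6]=5  [2,3,4,5,6]=20
  first=0(i) contributes 30
  first=1(k) contributes 60
  first=4(l) contributes 15
|[w]| = 105

105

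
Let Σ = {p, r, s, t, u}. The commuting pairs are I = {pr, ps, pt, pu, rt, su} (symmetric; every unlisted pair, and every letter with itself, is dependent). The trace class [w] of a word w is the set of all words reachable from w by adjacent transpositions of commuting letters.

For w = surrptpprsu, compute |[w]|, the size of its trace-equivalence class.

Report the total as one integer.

drop 0:s onto floor
drop 1:u onto floor
drop 2:r onto {0:s, 1:u}
drop 3:r onto {2:r}
drop 4:p onto floor
drop 5:t onto {0:s, 1:u}
drop 6:p onto {4:p}
drop 7:p onto {6:p}
drop 8:r onto {3:r}
drop 9:s onto {5:t, 8:r}
drop 10:u onto {5:t, 8:r}
ground layer = {0:s, 1:u, 4:p}
drop-orders for the pieces not yet dropped (sum over which currently-grounded one goes next):
  1 to go: {7} 1  {9} 1  {10} 1
  2 to go: {6,7} 1  {7,9} 2  {7,10} 2  {9,10} 2
  3 to go: {4,6,7} 1  {5,9,10} 2  {6,7,9} 3  {6,7,10} 3  {7,9,10} 6  {8,9,10} 2
  4 to go: {3,8,9,10} 2  {4,6,7,9} 4  {4,6,7,10} 4  {5,7,9,10} 8  {5,8,9,10} 4  {6,7,9,10} 12  {7,8,9,10} 8
  5 to go: {2,3,8,9,10} 2  {3,5,8,9,10} 6  {3,7,8,9,10} 10  {4,6,7,9,10} 20  {5,6,7,9,10} 20  {5,7,8,9,10} 20  {6,7,8,9,10} 20
  6 to go: {2,3,5,8,9,10} 8  {2,3,7,8,9,10} 12  {3,5,7,8,9,10} 36  {3,6,7,8,9,10} 30  {4,5,6,7,9,10} 40  {4,6,7,8,9,10} 40  {5,6,7,8,9,10} 60
  7 to go: {0,2,3,5,8,9,10} 8  {1,2,3,5,8,9,10} 8  {2,3,5,7,8,9,10} 56  {2,3,6,7,8,9,10} 42  {3,4,6,7,8,9,10} 70  {3,5,6,7,8,9,10} 126  {4,5,6,7,8,9,10} 140
  8 to go: {0,1,2,3,5,8,9,10} 16  {0,2,3,5,7,8,9,10} 64  {1,2,3,5,7,8,9,10} 64  {2,3,4,6,7,8,9,10} 112  {2,3,5,6,7,8,9,10} 224  {3,4,5,6,7,8,9,10} 336
  9 to go: {0,1,2,3,5,7,8,9,10} 144  {0,2,3,5,6,7,8,9,10} 288  {1,2,3,5,6,7,8,9,10} 288  {2,3,4,5,6,7,8,9,10} 672
  if 0:s drops first: 960 orders
  if 1:u drops first: 960 orders
  if 4:p drops first: 720 orders
heap linearizations: 2640

2640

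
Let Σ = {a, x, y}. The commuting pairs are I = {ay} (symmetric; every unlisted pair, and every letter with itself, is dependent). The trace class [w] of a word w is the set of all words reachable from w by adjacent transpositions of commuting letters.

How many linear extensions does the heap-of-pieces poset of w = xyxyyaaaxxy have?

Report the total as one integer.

10

#0=x has no predecessor
#1=y depends on [0:x]
#2=x depends on [1:y]
#3=y depends on [2:x]
#4=y depends on [3:y]
#5=a depends on [2:x]
#6=a depends on [5:a]
#7=a depends on [6:a]
#8=x depends on [4:y, 7:a]
#9=x depends on [8:x]
#10=y depends on [9:x]
sources: [0:x]
N(rest) = Σ N(rest − s) over sources s of rest; N(one piece) = 1:
  size 1 → [10]=1
  size 2 → [9,10]=1
  size 3 → [8,9,10]=1
  size 4 → [4,8,9,10]=1  [7,8,9,10]=1
  size 5 → [3,4,8,9,10]=1  [4,7,8,9,10]=2  [6,7,8,9,10]=1
  size 6 → [3,4,7,8,9,10]=3  [4,6,7,8,9,10]=3  [5,6,7,8,9,10]=1
  size 7 → [3,4,6,7,8,9,10]=6  [4,5,6,7,8,9,10]=4
  size 8 → [3,4,5,6,7,8,9,10]=10
  size 9 → [2,3,4,5,6,7,8,9,10]=10
  first=0(x) contributes 10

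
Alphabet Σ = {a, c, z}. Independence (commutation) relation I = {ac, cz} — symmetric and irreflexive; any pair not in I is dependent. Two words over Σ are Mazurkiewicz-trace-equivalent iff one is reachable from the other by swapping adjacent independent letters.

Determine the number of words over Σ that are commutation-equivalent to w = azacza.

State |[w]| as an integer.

6

drop 0:a onto floor
drop 1:z onto {0:a}
drop 2:a onto {1:z}
drop 3:c onto floor
drop 4:z onto {2:a}
drop 5:a onto {4:z}
ground layer = {0:a, 3:c}
drop-orders for the pieces not yet dropped (sum over which currently-grounded one goes next):
  1 to go: {3} 1  {5} 1
  2 to go: {3,5} 2  {4,5} 1
  3 to go: {2,4,5} 1  {3,4,5} 3
  4 to go: {1,2,4,5} 1  {2,3,4,5} 4
  if 0:a drops first: 5 orders
  if 3:c drops first: 1 orders
heap linearizations: 6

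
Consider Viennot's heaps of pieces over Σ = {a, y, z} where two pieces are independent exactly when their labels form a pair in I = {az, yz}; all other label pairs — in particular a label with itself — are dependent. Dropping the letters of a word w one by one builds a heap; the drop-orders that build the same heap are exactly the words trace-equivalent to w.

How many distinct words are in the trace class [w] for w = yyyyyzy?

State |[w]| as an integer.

7

piece 0:y — minimal
piece 1:y rests on {0:y}
piece 2:y rests on {1:y}
piece 3:y rests on {2:y}
piece 4:y rests on {3:y}
piece 5:z — minimal
piece 6:y rests on {4:y}
minimal pieces: {0:y, 5:z}
ways to finish when only these pieces remain (= sum over removing one remaining piece with nothing left below it):
  1 left: {5}→1  {6}→1
  2 left: {4,6}→1  {5,6}→2
  3 left: {3,4,6}→1  {4,5,6}→3
  4 left: {2,3,4,6}→1  {3,4,5,6}→4
  5 left: {1,2,3,4,6}→1  {2,3,4,5,6}→5
  placing 0:y first → 6 extensions
  placing 5:z first → 1 extensions
total linear extensions = 7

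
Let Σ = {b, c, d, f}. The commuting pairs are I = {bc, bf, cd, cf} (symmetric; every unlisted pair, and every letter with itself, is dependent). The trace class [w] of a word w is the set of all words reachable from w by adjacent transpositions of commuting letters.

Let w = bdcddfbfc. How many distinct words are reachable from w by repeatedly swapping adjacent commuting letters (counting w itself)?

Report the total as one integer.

108

drop 0:b onto floor
drop 1:d onto {0:b}
drop 2:c onto floor
drop 3:d onto {1:d}
drop 4:d onto {3:d}
drop 5:f onto {4:d}
drop 6:b onto {4:d}
drop 7:f onto {5:f}
drop 8:c onto {2:c}
ground layer = {0:b, 2:c}
drop-orders for the pieces not yet dropped (sum over which currently-grounded one goes next):
  1 to go: {6} 1  {7} 1  {8} 1
  2 to go: {2,8} 1  {5,7} 1  {6,7} 2  {6,8} 2  {7,8} 2
  3 to go: {2,6,8} 3  {2,7,8} 3  {5,6,7} 3  {5,7,8} 3  {6,7,8} 6
  4 to go: {2,5,7,8} 6  {2,6,7,8} 12  {4,5,6,7} 3  {5,6,7,8} 12
  5 to go: {2,5,6,7,8} 30  {3,4,5,6,7} 3  {4,5,6,7,8} 15
  6 to go: {1,3,4,5,6,7} 3  {2,4,5,6,7,8} 45  {3,4,5,6,7,8} 18
  7 to go: {0,1,3,4,5,6,7} 3  {1,3,4,5,6,7,8} 21  {2,3,4,5,6,7,8} 63
  if 0:b drops first: 84 orders
  if 2:c drops first: 24 orders
heap linearizations: 108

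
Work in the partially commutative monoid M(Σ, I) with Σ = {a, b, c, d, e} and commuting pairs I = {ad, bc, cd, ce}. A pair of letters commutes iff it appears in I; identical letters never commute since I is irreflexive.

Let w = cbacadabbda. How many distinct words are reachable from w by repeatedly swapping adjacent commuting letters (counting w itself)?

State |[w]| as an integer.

piece 0:c — minimal
piece 1:b — minimal
piece 2:a rests on {0:c, 1:b}
piece 3:c rests on {2:a}
piece 4:a rests on {3:c}
piece 5:d rests on {1:b}
piece 6:a rests on {4:a}
piece 7:b rests on {5:d, 6:a}
piece 8:b rests on {7:b}
piece 9:d rests on {8:b}
piece 10:a rests on {8:b}
minimal pieces: {0:c, 1:b}
ways to finish when only these pieces remain (= sum over removing one remaining piece with nothing left below it):
  1 left: {9}→1  {10}→1
  2 left: {9,10}→2
  3 left: {8,9,10}→2
  4 left: {7,8,9,10}→2
  5 left: {5,7,8,9,10}→2  {6,7,8,9,10}→2
  6 left: {4,6,7,8,9,10}→2  {5,6,7,8,9,10}→4
  7 left: {3,4,6,7,8,9,10}→2  {4,5,6,7,8,9,10}→6
  8 left: {2,3,4,6,7,8,9,10}→2  {3,4,5,6,7,8,9,10}→8
  9 left: {0,2,3,4,6,7,8,9,10}→2  {2,3,4,5,6,7,8,9,10}→10
  placing 0:c first → 10 extensions
  placing 1:b first → 12 extensions
total linear extensions = 22

22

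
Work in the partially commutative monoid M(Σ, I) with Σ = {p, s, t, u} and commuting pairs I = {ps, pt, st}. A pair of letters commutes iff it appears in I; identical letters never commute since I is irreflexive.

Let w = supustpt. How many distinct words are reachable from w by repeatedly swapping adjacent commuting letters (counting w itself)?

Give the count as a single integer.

drop 0:s onto floor
drop 1:u onto {0:s}
drop 2:p onto {1:u}
drop 3:u onto {2:p}
drop 4:s onto {3:u}
drop 5:t onto {3:u}
drop 6:p onto {3:u}
drop 7:t onto {5:t}
ground layer = {0:s}
drop-orders for the pieces not yet dropped (sum over which currently-grounded one goes next):
  1 to go: {4} 1  {6} 1  {7} 1
  2 to go: {4,6} 2  {4,7} 2  {5,7} 1  {6,7} 2
  3 to go: {4,5,7} 3  {4,6,7} 6  {5,6,7} 3
  4 to go: {4,5,6,7} 12
  5 to go: {3,4,5,6,7} 12
  6 to go: {2,3,4,5,6,7} 12
  if 0:s drops first: 12 orders

12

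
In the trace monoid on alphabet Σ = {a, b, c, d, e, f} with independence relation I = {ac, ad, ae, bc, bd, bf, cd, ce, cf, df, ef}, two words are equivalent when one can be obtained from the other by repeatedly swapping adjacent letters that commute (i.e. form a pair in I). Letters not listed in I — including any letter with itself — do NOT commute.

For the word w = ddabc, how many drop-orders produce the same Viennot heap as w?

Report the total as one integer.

30

#0=d has no predecessor
#1=d depends on [0:d]
#2=a has no predecessor
#3=b depends on [2:a]
#4=c has no predecessor
sources: [0:d, 2:a, 4:c]
N(rest) = Σ N(rest − s) over sources s of rest; N(one piece) = 1:
  size 1 → [1]=1  [3]=1  [4]=1
  size 2 → [0,1]=1  [1,3]=2  [1,4]=2  [2,3]=1  [3,4]=2
  size 3 → [0,1,3]=3  [0,1,4]=3  [1,2,3]=3  [1,3,4]=6  [2,3,4]=3
  first=0(d) contributes 12
  first=2(a) contributes 12
  first=4(c) contributes 6
|[w]| = 30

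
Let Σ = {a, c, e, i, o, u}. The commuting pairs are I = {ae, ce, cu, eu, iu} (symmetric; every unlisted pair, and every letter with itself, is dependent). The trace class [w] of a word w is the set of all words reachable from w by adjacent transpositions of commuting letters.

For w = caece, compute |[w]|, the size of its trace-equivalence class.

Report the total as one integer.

0(c) covers ∅
1(a) covers 0:c
2(e) covers ∅
3(c) covers 1:a
4(e) covers 2:e
floor of heap: 0:c, 2:e
completions by unplaced set U, small U first (add the entries for U minus each lowest piece of U):
  |U|=1: {3}:1  {4}:1
  |U|=2: {1,3}:1  {2,4}:1  {3,4}:2
  |U|=3: {0,1,3}:1  {1,3,4}:3  {2,3,4}:3
  start at 0(c): 6
  start at 2(e): 4
sum over floor = 10

10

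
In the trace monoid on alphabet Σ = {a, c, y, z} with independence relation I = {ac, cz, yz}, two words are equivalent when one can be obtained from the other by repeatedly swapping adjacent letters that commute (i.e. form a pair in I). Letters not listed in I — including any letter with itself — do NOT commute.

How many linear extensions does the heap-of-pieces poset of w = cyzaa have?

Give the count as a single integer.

3

#0=c has no predecessor
#1=y depends on [0:c]
#2=z has no predecessor
#3=a depends on [1:y, 2:z]
#4=a depends on [3:a]
sources: [0:c, 2:z]
N(rest) = Σ N(rest − s) over sources s of rest; N(one piece) = 1:
  size 1 → [4]=1
  size 2 → [3,4]=1
  size 3 → [1,3,4]=1  [2,3,4]=1
  first=0(c) contributes 2
  first=2(z) contributes 1
|[w]| = 3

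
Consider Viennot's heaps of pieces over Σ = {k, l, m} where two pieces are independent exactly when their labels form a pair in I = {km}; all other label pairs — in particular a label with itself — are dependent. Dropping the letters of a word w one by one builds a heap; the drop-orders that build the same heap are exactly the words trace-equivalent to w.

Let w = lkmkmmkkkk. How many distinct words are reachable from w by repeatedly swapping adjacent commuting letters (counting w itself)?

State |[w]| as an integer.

drop 0:l onto floor
drop 1:k onto {0:l}
drop 2:m onto {0:l}
drop 3:k onto {1:k}
drop 4:m onto {2:m}
drop 5:m onto {4:m}
drop 6:k onto {3:k}
drop 7:k onto {6:k}
drop 8:k onto {7:k}
drop 9:k onto {8:k}
ground layer = {0:l}
drop-orders for the pieces not yet dropped (sum over which currently-grounded one goes next):
  1 to go: {5} 1  {9} 1
  2 to go: {4,5} 1  {5,9} 2  {8,9} 1
  3 to go: {2,4,5} 1  {4,5,9} 3  {5,8,9} 3  {7,8,9} 1
  4 to go: {2,4,5,9} 4  {4,5,8,9} 6  {5,7,8,9} 4  {6,7,8,9} 1
  5 to go: {2,4,5,8,9} 10  {3,6,7,8,9} 1  {4,5,7,8,9} 10  {5,6,7,8,9} 5
  6 to go: {1,3,6,7,8,9} 1  {2,4,5,7,8,9} 20  {3,5,6,7,8,9} 6  {4,5,6,7,8,9} 15
  7 to go: {1,3,5,6,7,8,9} 7  {2,4,5,6,7,8,9} 35  {3,4,5,6,7,8,9} 21
  8 to go: {1,3,4,5,6,7,8,9} 28  {2,3,4,5,6,7,8,9} 56
  if 0:l drops first: 84 orders

84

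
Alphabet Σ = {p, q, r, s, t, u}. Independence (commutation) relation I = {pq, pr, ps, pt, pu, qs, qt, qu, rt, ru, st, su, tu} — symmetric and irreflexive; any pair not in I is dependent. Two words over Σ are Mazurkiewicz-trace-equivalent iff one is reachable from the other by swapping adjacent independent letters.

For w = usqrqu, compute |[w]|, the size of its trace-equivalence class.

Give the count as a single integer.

30

#0=u has no predecessor
#1=s has no predecessor
#2=q has no predecessor
#3=r depends on [1:s, 2:q]
#4=q depends on [3:r]
#5=u depends on [0:u]
sources: [0:u, 1:s, 2:q]
N(rest) = Σ N(rest − s) over sources s of rest; N(one piece) = 1:
  size 1 → [4]=1  [5]=1
  size 2 → [0,5]=1  [3,4]=1  [4,5]=2
  size 3 → [0,4,5]=3  [1,3,4]=1  [2,3,4]=1  [3,4,5]=3
  size 4 → [0,3,4,5]=6  [1,2,3,4]=2  [1,3,4,5]=4  [2,3,4,5]=4
  first=0(u) contributes 10
  first=1(s) contributes 10
  first=2(q) contributes 10
|[w]| = 30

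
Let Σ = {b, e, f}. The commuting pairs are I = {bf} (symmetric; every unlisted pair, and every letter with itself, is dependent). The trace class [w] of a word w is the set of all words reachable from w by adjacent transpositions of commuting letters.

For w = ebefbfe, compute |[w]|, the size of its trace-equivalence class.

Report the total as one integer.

3

piece 0:e — minimal
piece 1:b rests on {0:e}
piece 2:e rests on {1:b}
piece 3:f rests on {2:e}
piece 4:b rests on {2:e}
piece 5:f rests on {3:f}
piece 6:e rests on {4:b, 5:f}
minimal pieces: {0:e}
ways to finish when only these pieces remain (= sum over removing one remaining piece with nothing left below it):
  1 left: {6}→1
  2 left: {4,6}→1  {5,6}→1
  3 left: {3,5,6}→1  {4,5,6}→2
  4 left: {3,4,5,6}→3
  5 left: {2,3,4,5,6}→3
  placing 0:e first → 3 extensions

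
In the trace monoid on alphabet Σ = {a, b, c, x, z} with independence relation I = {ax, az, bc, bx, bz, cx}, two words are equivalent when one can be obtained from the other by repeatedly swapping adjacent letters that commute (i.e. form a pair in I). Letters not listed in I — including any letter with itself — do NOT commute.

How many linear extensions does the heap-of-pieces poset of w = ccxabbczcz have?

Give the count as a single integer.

87

#0=c has no predecessor
#1=c depends on [0:c]
#2=x has no predecessor
#3=a depends on [1:c]
#4=b depends on [3:a]
#5=b depends on [4:b]
#6=c depends on [3:a]
#7=z depends on [2:x, 6:c]
#8=c depends on [7:z]
#9=z depends on [8:c]
sources: [0:c, 2:x]
N(rest) = Σ N(rest − s) over sources s of rest; N(one piece) = 1:
  size 1 → [5]=1  [9]=1
  size 2 → [4,5]=1  [5,9]=2  [8,9]=1
  size 3 → [4,5,9]=3  [5,8,9]=3  [7,8,9]=1
  size 4 → [2,7,8,9]=1  [4,5,8,9]=6  [5,7,8,9]=4  [6,7,8,9]=1
  size 5 → [2,5,7,8,9]=5  [2,6,7,8,9]=2  [4,5,7,8,9]=10  [5,6,7,8,9]=5
  size 6 → [2,4,5,7,8,9]=15  [2,5,6,7,8,9]=12  [4,5,6,7,8,9]=15
  size 7 → [2,4,5,6,7,8,9]=42  [3,4,5,6,7,8,9]=15
  size 8 → [1,3,4,5,6,7,8,9]=15  [2,3,4,5,6,7,8,9]=57
  first=0(c) contributes 72
  first=2(x) contributes 15
|[w]| = 87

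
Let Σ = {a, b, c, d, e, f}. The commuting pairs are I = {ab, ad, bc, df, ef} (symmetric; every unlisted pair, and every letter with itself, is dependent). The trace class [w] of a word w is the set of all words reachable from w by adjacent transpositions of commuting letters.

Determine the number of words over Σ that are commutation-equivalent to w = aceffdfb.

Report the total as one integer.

drop 0:a onto floor
drop 1:c onto {0:a}
drop 2:e onto {1:c}
drop 3:f onto {1:c}
drop 4:f onto {3:f}
drop 5:d onto {2:e}
drop 6:f onto {4:f}
drop 7:b onto {5:d, 6:f}
ground layer = {0:a}
drop-orders for the pieces not yet dropped (sum over which currently-grounded one goes next):
  1 to go: {7} 1
  2 to go: {5,7} 1  {6,7} 1
  3 to go: {2,5,7} 1  {4,6,7} 1  {5,6,7} 2
  4 to go: {2,5,6,7} 3  {3,4,6,7} 1  {4,5,6,7} 3
  5 to go: {2,4,5,6,7} 6  {3,4,5,6,7} 4
  6 to go: {2,3,4,5,6,7} 10
  if 0:a drops first: 10 orders

10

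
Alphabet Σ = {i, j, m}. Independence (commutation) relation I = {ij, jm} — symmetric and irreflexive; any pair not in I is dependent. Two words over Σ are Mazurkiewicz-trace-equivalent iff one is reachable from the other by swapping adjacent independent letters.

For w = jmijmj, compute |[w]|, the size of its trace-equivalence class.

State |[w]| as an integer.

20

piece 0:j — minimal
piece 1:m — minimal
piece 2:i rests on {1:m}
piece 3:j rests on {0:j}
piece 4:m rests on {2:i}
piece 5:j rests on {3:j}
minimal pieces: {0:j, 1:m}
ways to finish when only these pieces remain (= sum over removing one remaining piece with nothing left below it):
  1 left: {4}→1  {5}→1
  2 left: {2,4}→1  {3,5}→1  {4,5}→2
  3 left: {0,3,5}→1  {1,2,4}→1  {2,4,5}→3  {3,4,5}→3
  4 left: {0,3,4,5}→4  {1,2,4,5}→4  {2,3,4,5}→6
  placing 0:j first → 10 extensions
  placing 1:m first → 10 extensions
total linear extensions = 20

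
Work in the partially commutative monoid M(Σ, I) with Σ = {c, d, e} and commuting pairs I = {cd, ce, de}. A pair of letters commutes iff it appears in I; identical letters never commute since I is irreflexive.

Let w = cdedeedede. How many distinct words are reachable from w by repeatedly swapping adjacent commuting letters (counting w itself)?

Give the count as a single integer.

0(c) covers ∅
1(d) covers ∅
2(e) covers ∅
3(d) covers 1:d
4(e) covers 2:e
5(e) covers 4:e
6(d) covers 3:d
7(e) covers 5:e
8(d) covers 6:d
9(e) covers 7:e
floor of heap: 0:c, 1:d, 2:e
completions by unplaced set U, small U first (add the entries for U minus each lowest piece of U):
  |U|=1: {0}:1  {8}:1  {9}:1
  |U|=2: {0,8}:2  {0,9}:2  {6,8}:1  {7,9}:1  {8,9}:2
  |U|=3: {0,6,8}:3  {0,7,9}:3  {0,8,9}:6  {3,6,8}:1  {5,7,9}:1  {6,8,9}:3  {7,8,9}:3
  |U|=4: {0,3,6,8}:4  {0,5,7,9}:4  {0,6,8,9}:12  {0,7,8,9}:12  {1,3,6,8}:1  {3,6,8,9}:4  {4,5,7,9}:1  {5,7,8,9}:4  {6,7,8,9}:6
  |U|=5: {0,1,3,6,8}:5  {0,3,6,8,9}:20  {0,4,5,7,9}:5  {0,5,7,8,9}:20  {0,6,7,8,9}:30  {1,3,6,8,9}:5  {2,4,5,7,9}:1  {3,6,7,8,9}:10  {4,5,7,8,9}:5  {5,6,7,8,9}:10
  |U|=6: {0,1,3,6,8,9}:30  {0,2,4,5,7,9}:6  {0,3,6,7,8,9}:60  {0,4,5,7,8,9}:30  {0,5,6,7,8,9}:60  {1,3,6,7,8,9}:15  {2,4,5,7,8,9}:6  {3,5,6,7,8,9}:20  {4,5,6,7,8,9}:15
  |U|=7: {0,1,3,6,7,8,9}:105  {0,2,4,5,7,8,9}:42  {0,3,5,6,7,8,9}:140  {0,4,5,6,7,8,9}:105  {1,3,5,6,7,8,9}:35  {2,4,5,6,7,8,9}:21  {3,4,5,6,7,8,9}:35
  |U|=8: {0,1,3,5,6,7,8,9}:280  {0,2,4,5,6,7,8,9}:168  {0,3,4,5,6,7,8,9}:280  {1,3,4,5,6,7,8,9}:70  {2,3,4,5,6,7,8,9}:56
  start at 0(c): 126
  start at 1(d): 504
  start at 2(e): 630
sum over floor = 1260

1260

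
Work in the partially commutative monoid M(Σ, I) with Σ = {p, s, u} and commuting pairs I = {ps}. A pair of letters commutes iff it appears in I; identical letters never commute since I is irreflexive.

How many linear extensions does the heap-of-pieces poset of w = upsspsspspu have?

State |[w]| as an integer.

piece 0:u — minimal
piece 1:p rests on {0:u}
piece 2:s rests on {0:u}
piece 3:s rests on {2:s}
piece 4:p rests on {1:p}
piece 5:s rests on {3:s}
piece 6:s rests on {5:s}
piece 7:p rests on {4:p}
piece 8:s rests on {6:s}
piece 9:p rests on {7:p}
piece 10:u rests on {8:s, 9:p}
minimal pieces: {0:u}
ways to finish when only these pieces remain (= sum over removing one remaining piece with nothing left below it):
  1 left: {10}→1
  2 left: {8,10}→1  {9,10}→1
  3 left: {6,8,10}→1  {7,9,10}→1  {8,9,10}→2
  4 left: {4,7,9,10}→1  {5,6,8,10}→1  {6,8,9,10}→3  {7,8,9,10}→3
  5 left: {1,4,7,9,10}→1  {3,5,6,8,10}→1  {4,7,8,9,10}→4  {5,6,8,9,10}→4  {6,7,8,9,10}→6
  6 left: {1,4,7,8,9,10}→5  {2,3,5,6,8,10}→1  {3,5,6,8,9,10}→5  {4,6,7,8,9,10}→10  {5,6,7,8,9,10}→10
  7 left: {1,4,6,7,8,9,10}→15  {2,3,5,6,8,9,10}→6  {3,5,6,7,8,9,10}→15  {4,5,6,7,8,9,10}→20
  8 left: {1,4,5,6,7,8,9,10}→35  {2,3,5,6,7,8,9,10}→21  {3,4,5,6,7,8,9,10}→35
  9 left: {1,3,4,5,6,7,8,9,10}→70  {2,3,4,5,6,7,8,9,10}→56
  placing 0:u first → 126 extensions

126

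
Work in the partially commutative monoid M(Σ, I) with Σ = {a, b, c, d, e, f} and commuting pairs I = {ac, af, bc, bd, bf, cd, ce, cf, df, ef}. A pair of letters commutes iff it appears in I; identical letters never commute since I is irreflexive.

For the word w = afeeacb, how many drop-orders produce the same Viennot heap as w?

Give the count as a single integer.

42

drop 0:a onto floor
drop 1:f onto floor
drop 2:e onto {0:a}
drop 3:e onto {2:e}
drop 4:a onto {3:e}
drop 5:c onto floor
drop 6:b onto {4:a}
ground layer = {0:a, 1:f, 5:c}
drop-orders for the pieces not yet dropped (sum over which currently-grounded one goes next):
  1 to go: {1} 1  {5} 1  {6} 1
  2 to go: {1,5} 2  {1,6} 2  {4,6} 1  {5,6} 2
  3 to go: {1,4,6} 3  {1,5,6} 6  {3,4,6} 1  {4,5,6} 3
  4 to go: {1,3,4,6} 4  {1,4,5,6} 12  {2,3,4,6} 1  {3,4,5,6} 4
  5 to go: {0,2,3,4,6} 1  {1,2,3,4,6} 5  {1,3,4,5,6} 20  {2,3,4,5,6} 5
  if 0:a drops first: 30 orders
  if 1:f drops first: 6 orders
  if 5:c drops first: 6 orders
heap linearizations: 42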